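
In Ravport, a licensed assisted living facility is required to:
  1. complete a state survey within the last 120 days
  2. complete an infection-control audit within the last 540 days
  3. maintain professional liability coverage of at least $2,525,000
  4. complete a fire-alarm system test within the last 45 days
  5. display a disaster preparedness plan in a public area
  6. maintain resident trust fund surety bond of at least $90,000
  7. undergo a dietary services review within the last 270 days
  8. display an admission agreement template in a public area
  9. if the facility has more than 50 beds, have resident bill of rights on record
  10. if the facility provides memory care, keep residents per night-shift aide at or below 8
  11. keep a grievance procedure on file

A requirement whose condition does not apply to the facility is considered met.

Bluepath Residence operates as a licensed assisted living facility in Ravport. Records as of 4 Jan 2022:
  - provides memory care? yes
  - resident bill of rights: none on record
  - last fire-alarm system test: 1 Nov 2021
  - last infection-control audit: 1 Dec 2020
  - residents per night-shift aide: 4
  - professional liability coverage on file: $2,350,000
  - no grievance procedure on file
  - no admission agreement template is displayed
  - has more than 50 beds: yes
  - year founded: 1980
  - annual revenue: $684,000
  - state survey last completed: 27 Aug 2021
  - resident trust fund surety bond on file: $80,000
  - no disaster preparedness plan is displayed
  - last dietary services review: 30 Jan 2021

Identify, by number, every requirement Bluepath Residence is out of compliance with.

1, 3, 4, 5, 6, 7, 8, 9, 11

1. state survey 130 days ago vs limit 120 → not met
2. infection-control audit 399 days ago vs limit 540 → met
3. professional liability coverage $2,350,000 < $2,525,000 → not met
4. fire-alarm system test 64 days ago vs limit 45 → not met
5. disaster preparedness plan absent → not met
6. resident trust fund surety bond $80,000 < $90,000 → not met
7. dietary services review 339 days ago vs limit 270 → not met
8. admission agreement template absent → not met
9. condition 'has more than 50 beds' holds; resident bill of rights absent → not met
10. condition 'provides memory care' holds; residents per night-shift aide 4 ≤ 8 → met
11. grievance procedure absent → not met
Not met: 1, 3, 4, 5, 6, 7, 8, 9, 11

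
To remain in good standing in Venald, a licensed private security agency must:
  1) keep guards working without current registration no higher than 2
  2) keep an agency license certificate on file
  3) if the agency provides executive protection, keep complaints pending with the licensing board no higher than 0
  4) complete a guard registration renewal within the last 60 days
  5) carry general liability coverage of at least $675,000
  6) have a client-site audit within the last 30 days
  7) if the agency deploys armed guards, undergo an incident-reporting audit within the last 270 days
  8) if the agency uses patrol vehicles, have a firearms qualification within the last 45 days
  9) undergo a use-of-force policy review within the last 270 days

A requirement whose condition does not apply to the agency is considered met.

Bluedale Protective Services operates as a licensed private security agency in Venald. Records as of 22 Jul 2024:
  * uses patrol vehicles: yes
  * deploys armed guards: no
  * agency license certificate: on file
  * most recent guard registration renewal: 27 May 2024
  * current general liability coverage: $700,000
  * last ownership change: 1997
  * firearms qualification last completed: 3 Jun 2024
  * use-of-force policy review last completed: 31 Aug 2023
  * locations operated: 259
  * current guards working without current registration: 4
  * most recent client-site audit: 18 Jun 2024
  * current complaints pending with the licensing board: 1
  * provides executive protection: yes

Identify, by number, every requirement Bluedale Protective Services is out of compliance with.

1, 3, 6, 8, 9

1. guards working without current registration 4 > 2 → not met
2. agency license certificate present → met
3. condition 'provides executive protection' holds; complaints pending with the licensing board 1 > 0 → not met
4. guard registration renewal 56 days ago vs limit 60 → met
5. general liability coverage $700,000 ≥ $675,000 → met
6. client-site audit 34 days ago vs limit 30 → not met
7. condition 'deploys armed guards' does not hold → requirement n/a → met
8. condition 'uses patrol vehicles' holds; firearms qualification 49 days ago vs limit 45 → not met
9. use-of-force policy review 326 days ago vs limit 270 → not met
Not met: 1, 3, 6, 8, 9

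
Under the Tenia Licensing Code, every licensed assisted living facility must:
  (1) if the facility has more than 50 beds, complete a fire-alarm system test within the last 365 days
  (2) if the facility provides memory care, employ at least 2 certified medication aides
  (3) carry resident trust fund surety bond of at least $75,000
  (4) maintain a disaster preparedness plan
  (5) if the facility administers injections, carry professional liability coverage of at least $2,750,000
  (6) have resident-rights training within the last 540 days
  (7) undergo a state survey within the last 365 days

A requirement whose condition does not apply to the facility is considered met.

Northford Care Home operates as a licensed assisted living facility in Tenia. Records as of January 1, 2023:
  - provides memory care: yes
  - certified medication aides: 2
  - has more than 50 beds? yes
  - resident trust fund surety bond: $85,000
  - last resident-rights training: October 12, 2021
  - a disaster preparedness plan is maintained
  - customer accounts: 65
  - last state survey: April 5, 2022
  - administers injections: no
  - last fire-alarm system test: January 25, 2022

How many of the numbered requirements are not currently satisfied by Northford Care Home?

0

1. condition 'has more than 50 beds' holds; fire-alarm system test 341 days ago vs limit 365 → met
2. condition 'provides memory care' holds; certified medication aides 2 ≥ 2 → met
3. resident trust fund surety bond $85,000 ≥ $75,000 → met
4. disaster preparedness plan present → met
5. condition 'administers injections' does not hold → requirement n/a → met
6. resident-rights training 446 days ago vs limit 540 → met
7. state survey 271 days ago vs limit 365 → met
Not met: 0 of 7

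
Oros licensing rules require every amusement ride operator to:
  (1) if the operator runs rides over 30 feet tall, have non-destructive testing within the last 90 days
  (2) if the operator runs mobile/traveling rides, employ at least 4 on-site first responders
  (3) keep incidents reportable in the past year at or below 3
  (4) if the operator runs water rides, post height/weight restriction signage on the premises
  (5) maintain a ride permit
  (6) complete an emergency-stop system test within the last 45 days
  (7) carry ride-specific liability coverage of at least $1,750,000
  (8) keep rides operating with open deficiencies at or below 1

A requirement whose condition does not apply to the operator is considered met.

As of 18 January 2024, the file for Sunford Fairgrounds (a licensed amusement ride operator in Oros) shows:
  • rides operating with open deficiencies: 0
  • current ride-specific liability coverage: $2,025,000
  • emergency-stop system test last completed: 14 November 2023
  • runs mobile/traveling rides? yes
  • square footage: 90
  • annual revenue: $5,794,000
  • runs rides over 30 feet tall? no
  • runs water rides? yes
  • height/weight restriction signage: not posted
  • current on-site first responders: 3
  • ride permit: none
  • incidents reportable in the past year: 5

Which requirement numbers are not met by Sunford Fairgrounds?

2, 3, 4, 5, 6

1. condition 'runs rides over 30 feet tall' does not hold → requirement n/a → met
2. condition 'runs mobile/traveling rides' holds; on-site first responders 3 < 4 → not met
3. incidents reportable in the past year 5 > 3 → not met
4. condition 'runs water rides' holds; height/weight restriction signage absent → not met
5. ride permit absent → not met
6. emergency-stop system test 65 days ago vs limit 45 → not met
7. ride-specific liability coverage $2,025,000 ≥ $1,750,000 → met
8. rides operating with open deficiencies 0 ≤ 1 → met
Not met: 2, 3, 4, 5, 6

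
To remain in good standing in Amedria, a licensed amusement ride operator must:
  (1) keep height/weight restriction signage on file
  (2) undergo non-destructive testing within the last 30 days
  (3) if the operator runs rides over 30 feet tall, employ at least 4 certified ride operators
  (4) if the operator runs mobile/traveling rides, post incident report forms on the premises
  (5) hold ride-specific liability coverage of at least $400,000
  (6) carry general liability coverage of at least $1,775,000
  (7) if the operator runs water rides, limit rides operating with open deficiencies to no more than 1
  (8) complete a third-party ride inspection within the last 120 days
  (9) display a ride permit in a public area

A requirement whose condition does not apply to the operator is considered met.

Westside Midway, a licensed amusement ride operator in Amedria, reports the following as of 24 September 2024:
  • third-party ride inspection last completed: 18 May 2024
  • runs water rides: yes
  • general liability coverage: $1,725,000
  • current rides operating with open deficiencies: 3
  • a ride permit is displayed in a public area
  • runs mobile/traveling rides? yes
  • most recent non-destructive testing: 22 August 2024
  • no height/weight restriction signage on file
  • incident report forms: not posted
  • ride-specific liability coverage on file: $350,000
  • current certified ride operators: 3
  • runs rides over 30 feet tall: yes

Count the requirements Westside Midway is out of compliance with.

1. height/weight restriction signage absent → not met
2. non-destructive testing 33 days ago vs limit 30 → not met
3. condition 'runs rides over 30 feet tall' holds; certified ride operators 3 < 4 → not met
4. condition 'runs mobile/traveling rides' holds; incident report forms absent → not met
5. ride-specific liability coverage $350,000 < $400,000 → not met
6. general liability coverage $1,725,000 < $1,775,000 → not met
7. condition 'runs water rides' holds; rides operating with open deficiencies 3 > 1 → not met
8. third-party ride inspection 129 days ago vs limit 120 → not met
9. ride permit present → met
Not met: 8 of 9

8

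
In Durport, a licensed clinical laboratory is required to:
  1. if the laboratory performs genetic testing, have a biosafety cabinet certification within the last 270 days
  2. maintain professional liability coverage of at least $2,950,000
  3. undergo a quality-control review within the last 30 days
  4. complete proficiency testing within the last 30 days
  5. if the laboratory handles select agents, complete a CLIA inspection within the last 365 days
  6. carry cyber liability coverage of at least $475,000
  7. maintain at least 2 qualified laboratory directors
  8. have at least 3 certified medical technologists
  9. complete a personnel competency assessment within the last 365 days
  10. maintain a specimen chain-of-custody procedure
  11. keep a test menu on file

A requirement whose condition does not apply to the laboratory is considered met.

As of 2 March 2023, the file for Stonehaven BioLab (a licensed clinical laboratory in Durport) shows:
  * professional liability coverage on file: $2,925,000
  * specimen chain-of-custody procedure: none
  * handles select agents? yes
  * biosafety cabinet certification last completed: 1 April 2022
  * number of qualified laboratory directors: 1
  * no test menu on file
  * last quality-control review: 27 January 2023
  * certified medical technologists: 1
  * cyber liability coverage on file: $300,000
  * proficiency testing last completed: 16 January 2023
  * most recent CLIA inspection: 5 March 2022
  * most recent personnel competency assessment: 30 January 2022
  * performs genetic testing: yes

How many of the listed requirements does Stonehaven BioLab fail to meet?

1. condition 'performs genetic testing' holds; biosafety cabinet certification 335 days ago vs limit 270 → not met
2. professional liability coverage $2,925,000 < $2,950,000 → not met
3. quality-control review 34 days ago vs limit 30 → not met
4. proficiency testing 45 days ago vs limit 30 → not met
5. condition 'handles select agents' holds; CLIA inspection 362 days ago vs limit 365 → met
6. cyber liability coverage $300,000 < $475,000 → not met
7. qualified laboratory directors 1 < 2 → not met
8. certified medical technologists 1 < 3 → not met
9. personnel competency assessment 396 days ago vs limit 365 → not met
10. specimen chain-of-custody procedure absent → not met
11. test menu absent → not met
Not met: 10 of 11

10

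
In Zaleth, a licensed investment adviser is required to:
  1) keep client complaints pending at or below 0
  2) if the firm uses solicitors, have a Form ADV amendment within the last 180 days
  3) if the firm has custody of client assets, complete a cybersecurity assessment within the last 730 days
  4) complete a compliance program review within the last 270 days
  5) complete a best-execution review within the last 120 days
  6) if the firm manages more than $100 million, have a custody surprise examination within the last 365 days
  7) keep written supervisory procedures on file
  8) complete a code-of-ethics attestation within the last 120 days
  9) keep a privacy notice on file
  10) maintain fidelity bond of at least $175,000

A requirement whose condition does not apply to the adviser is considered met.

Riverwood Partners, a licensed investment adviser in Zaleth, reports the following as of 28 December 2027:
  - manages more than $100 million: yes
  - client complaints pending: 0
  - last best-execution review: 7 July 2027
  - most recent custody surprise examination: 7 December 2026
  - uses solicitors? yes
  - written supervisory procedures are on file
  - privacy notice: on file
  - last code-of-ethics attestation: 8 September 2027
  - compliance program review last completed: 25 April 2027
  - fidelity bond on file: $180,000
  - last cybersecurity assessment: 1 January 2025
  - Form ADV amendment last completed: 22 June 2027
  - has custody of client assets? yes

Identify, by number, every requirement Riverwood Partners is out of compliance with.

2, 3, 5, 6

1. client complaints pending 0 ≤ 0 → met
2. condition 'uses solicitors' holds; Form ADV amendment 189 days ago vs limit 180 → not met
3. condition 'has custody of client assets' holds; cybersecurity assessment 1091 days ago vs limit 730 → not met
4. compliance program review 247 days ago vs limit 270 → met
5. best-execution review 174 days ago vs limit 120 → not met
6. condition 'manages more than $100 million' holds; custody surprise examination 386 days ago vs limit 365 → not met
7. written supervisory procedures present → met
8. code-of-ethics attestation 111 days ago vs limit 120 → met
9. privacy notice present → met
10. fidelity bond $180,000 ≥ $175,000 → met
Not met: 2, 3, 5, 6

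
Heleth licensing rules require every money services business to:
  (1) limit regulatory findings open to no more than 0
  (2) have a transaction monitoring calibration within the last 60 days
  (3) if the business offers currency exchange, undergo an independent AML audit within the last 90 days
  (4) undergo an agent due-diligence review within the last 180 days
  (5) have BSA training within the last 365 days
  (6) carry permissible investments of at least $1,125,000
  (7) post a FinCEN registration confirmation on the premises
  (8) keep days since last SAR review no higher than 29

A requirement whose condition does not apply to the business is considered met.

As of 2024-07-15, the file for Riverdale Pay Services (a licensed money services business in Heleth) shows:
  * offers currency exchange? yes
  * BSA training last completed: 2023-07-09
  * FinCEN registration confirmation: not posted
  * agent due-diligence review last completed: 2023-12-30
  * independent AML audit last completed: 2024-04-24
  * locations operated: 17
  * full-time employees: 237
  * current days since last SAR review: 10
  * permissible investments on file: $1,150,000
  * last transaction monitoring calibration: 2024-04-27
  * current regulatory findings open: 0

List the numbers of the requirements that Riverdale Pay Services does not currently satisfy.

2, 4, 5, 7

1. regulatory findings open 0 ≤ 0 → met
2. transaction monitoring calibration 79 days ago vs limit 60 → not met
3. condition 'offers currency exchange' holds; independent AML audit 82 days ago vs limit 90 → met
4. agent due-diligence review 198 days ago vs limit 180 → not met
5. BSA training 372 days ago vs limit 365 → not met
6. permissible investments $1,150,000 ≥ $1,125,000 → met
7. FinCEN registration confirmation absent → not met
8. days since last SAR review 10 ≤ 29 → met
Not met: 2, 4, 5, 7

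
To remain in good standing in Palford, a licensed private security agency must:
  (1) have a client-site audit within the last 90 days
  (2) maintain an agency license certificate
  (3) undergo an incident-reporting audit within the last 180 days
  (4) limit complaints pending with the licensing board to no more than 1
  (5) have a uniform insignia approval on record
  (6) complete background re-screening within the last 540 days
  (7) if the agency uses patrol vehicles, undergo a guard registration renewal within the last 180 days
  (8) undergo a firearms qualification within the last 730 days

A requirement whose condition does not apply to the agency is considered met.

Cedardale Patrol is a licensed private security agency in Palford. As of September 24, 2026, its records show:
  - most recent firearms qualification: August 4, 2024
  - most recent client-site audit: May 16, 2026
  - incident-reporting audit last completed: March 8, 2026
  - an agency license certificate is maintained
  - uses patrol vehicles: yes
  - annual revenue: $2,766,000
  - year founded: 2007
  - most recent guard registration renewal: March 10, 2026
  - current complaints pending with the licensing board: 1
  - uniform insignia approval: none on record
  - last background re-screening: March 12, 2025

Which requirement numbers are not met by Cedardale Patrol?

1. client-site audit 131 days ago vs limit 90 → not met
2. agency license certificate present → met
3. incident-reporting audit 200 days ago vs limit 180 → not met
4. complaints pending with the licensing board 1 ≤ 1 → met
5. uniform insignia approval absent → not met
6. background re-screening 561 days ago vs limit 540 → not met
7. condition 'uses patrol vehicles' holds; guard registration renewal 198 days ago vs limit 180 → not met
8. firearms qualification 781 days ago vs limit 730 → not met
Not met: 1, 3, 5, 6, 7, 8

1, 3, 5, 6, 7, 8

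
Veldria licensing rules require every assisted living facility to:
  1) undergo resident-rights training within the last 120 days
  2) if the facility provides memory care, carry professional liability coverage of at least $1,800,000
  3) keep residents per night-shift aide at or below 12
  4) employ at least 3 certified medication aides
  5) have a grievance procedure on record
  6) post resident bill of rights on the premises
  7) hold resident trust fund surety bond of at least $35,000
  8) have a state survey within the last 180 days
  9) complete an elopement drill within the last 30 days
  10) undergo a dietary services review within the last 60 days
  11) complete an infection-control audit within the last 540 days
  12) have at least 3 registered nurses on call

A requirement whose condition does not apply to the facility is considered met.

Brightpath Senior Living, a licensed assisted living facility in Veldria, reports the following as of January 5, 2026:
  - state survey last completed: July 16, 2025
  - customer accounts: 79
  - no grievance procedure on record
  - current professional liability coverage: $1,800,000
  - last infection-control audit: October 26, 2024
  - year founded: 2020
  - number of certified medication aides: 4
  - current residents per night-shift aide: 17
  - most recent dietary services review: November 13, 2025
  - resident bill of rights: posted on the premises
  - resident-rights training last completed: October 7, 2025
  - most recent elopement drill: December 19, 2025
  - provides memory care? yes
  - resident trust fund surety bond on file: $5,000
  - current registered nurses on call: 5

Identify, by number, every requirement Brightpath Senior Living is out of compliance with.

1. resident-rights training 90 days ago vs limit 120 → met
2. condition 'provides memory care' holds; professional liability coverage $1,800,000 ≥ $1,800,000 → met
3. residents per night-shift aide 17 > 12 → not met
4. certified medication aides 4 ≥ 3 → met
5. grievance procedure absent → not met
6. resident bill of rights present → met
7. resident trust fund surety bond $5,000 < $35,000 → not met
8. state survey 173 days ago vs limit 180 → met
9. elopement drill 17 days ago vs limit 30 → met
10. dietary services review 53 days ago vs limit 60 → met
11. infection-control audit 436 days ago vs limit 540 → met
12. registered nurses on call 5 ≥ 3 → met
Not met: 3, 5, 7

3, 5, 7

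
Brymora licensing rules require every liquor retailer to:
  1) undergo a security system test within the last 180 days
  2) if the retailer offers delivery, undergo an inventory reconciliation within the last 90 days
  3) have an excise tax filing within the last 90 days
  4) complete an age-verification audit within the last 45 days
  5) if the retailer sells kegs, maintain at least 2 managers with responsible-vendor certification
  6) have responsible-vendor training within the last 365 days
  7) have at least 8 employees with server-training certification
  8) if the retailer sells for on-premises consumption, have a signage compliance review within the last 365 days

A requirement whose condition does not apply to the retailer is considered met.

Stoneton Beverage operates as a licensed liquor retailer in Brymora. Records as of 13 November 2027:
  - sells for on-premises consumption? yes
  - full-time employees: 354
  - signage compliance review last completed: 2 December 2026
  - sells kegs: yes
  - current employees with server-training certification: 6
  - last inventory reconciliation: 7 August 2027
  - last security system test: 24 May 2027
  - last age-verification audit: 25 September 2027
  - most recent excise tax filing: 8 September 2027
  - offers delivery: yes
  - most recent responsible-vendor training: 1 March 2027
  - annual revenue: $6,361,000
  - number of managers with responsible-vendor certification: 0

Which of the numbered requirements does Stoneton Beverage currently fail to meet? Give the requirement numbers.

1. security system test 173 days ago vs limit 180 → met
2. condition 'offers delivery' holds; inventory reconciliation 98 days ago vs limit 90 → not met
3. excise tax filing 66 days ago vs limit 90 → met
4. age-verification audit 49 days ago vs limit 45 → not met
5. condition 'sells kegs' holds; managers with responsible-vendor certification 0 < 2 → not met
6. responsible-vendor training 257 days ago vs limit 365 → met
7. employees with server-training certification 6 < 8 → not met
8. condition 'sells for on-premises consumption' holds; signage compliance review 346 days ago vs limit 365 → met
Not met: 2, 4, 5, 7

2, 4, 5, 7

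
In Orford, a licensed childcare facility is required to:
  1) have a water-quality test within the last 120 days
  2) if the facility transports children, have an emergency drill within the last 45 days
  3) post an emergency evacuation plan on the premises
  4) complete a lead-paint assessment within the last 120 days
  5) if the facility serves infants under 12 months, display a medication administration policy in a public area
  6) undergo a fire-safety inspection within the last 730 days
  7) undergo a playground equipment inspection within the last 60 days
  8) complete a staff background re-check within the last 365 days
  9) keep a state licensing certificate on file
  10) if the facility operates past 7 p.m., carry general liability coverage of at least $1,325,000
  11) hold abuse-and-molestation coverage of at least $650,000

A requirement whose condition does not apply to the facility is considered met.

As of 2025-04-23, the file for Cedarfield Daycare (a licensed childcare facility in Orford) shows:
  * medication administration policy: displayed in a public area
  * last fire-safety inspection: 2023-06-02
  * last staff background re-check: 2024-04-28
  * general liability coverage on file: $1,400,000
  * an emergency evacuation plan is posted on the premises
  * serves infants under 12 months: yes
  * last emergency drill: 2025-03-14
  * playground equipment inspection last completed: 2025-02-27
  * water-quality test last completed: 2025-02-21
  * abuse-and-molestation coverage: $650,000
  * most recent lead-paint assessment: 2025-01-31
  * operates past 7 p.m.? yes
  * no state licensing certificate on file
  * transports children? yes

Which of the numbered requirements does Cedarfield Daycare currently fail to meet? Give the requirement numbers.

9

1. water-quality test 61 days ago vs limit 120 → met
2. condition 'transports children' holds; emergency drill 40 days ago vs limit 45 → met
3. emergency evacuation plan present → met
4. lead-paint assessment 82 days ago vs limit 120 → met
5. condition 'serves infants under 12 months' holds; medication administration policy present → met
6. fire-safety inspection 691 days ago vs limit 730 → met
7. playground equipment inspection 55 days ago vs limit 60 → met
8. staff background re-check 360 days ago vs limit 365 → met
9. state licensing certificate absent → not met
10. condition 'operates past 7 p.m.' holds; general liability coverage $1,400,000 ≥ $1,325,000 → met
11. abuse-and-molestation coverage $650,000 ≥ $650,000 → met
Not met: 9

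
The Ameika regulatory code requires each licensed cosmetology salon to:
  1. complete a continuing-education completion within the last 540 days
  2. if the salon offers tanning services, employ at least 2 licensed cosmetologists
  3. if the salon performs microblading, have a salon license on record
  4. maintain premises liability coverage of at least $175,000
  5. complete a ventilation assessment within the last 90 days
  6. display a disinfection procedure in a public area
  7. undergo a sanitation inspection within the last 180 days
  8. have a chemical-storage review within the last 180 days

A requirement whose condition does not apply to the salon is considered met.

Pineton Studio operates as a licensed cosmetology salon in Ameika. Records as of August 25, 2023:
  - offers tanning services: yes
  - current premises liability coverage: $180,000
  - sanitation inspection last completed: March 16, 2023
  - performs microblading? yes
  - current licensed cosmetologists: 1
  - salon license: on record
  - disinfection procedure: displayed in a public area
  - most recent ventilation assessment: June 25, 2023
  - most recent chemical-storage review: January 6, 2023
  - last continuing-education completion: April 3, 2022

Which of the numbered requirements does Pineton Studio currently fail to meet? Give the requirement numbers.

1. continuing-education completion 509 days ago vs limit 540 → met
2. condition 'offers tanning services' holds; licensed cosmetologists 1 < 2 → not met
3. condition 'performs microblading' holds; salon license present → met
4. premises liability coverage $180,000 ≥ $175,000 → met
5. ventilation assessment 61 days ago vs limit 90 → met
6. disinfection procedure present → met
7. sanitation inspection 162 days ago vs limit 180 → met
8. chemical-storage review 231 days ago vs limit 180 → not met
Not met: 2, 8

2, 8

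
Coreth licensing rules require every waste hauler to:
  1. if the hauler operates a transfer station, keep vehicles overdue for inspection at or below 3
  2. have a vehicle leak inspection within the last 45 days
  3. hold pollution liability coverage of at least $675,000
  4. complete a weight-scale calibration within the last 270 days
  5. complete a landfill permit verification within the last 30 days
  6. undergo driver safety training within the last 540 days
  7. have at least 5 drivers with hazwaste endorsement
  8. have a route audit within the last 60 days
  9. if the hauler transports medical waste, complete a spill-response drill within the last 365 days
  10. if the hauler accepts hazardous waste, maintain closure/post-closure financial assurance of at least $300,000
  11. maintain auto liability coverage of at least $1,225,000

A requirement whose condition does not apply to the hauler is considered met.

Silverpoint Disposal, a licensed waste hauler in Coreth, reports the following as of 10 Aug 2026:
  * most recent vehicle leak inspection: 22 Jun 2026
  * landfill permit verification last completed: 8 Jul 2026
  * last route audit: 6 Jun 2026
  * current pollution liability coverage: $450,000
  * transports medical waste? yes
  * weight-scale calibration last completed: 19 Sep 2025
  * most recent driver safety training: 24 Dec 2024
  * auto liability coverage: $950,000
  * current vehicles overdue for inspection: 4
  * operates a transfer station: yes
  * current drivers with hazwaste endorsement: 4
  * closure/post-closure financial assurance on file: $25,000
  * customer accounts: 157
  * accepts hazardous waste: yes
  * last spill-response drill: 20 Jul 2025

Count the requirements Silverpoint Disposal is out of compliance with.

1. condition 'operates a transfer station' holds; vehicles overdue for inspection 4 > 3 → not met
2. vehicle leak inspection 49 days ago vs limit 45 → not met
3. pollution liability coverage $450,000 < $675,000 → not met
4. weight-scale calibration 325 days ago vs limit 270 → not met
5. landfill permit verification 33 days ago vs limit 30 → not met
6. driver safety training 594 days ago vs limit 540 → not met
7. drivers with hazwaste endorsement 4 < 5 → not met
8. route audit 65 days ago vs limit 60 → not met
9. condition 'transports medical waste' holds; spill-response drill 386 days ago vs limit 365 → not met
10. condition 'accepts hazardous waste' holds; closure/post-closure financial assurance $25,000 < $300,000 → not met
11. auto liability coverage $950,000 < $1,225,000 → not met
Not met: 11 of 11

11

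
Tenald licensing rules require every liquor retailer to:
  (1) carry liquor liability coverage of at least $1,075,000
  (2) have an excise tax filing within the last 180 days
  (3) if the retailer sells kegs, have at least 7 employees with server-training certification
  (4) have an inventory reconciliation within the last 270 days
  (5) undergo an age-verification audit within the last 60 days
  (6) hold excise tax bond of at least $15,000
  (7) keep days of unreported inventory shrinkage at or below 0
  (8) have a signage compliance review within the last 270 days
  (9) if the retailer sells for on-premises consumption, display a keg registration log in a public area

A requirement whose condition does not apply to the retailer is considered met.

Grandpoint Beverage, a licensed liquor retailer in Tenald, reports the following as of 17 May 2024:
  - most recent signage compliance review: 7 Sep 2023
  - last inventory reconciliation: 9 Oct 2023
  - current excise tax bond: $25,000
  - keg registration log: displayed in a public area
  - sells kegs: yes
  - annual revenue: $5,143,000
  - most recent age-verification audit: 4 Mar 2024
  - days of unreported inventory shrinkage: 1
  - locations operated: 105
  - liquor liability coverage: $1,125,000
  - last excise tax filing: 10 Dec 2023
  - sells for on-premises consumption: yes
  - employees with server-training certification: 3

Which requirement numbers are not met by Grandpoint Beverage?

1. liquor liability coverage $1,125,000 ≥ $1,075,000 → met
2. excise tax filing 159 days ago vs limit 180 → met
3. condition 'sells kegs' holds; employees with server-training certification 3 < 7 → not met
4. inventory reconciliation 221 days ago vs limit 270 → met
5. age-verification audit 74 days ago vs limit 60 → not met
6. excise tax bond $25,000 ≥ $15,000 → met
7. days of unreported inventory shrinkage 1 > 0 → not met
8. signage compliance review 253 days ago vs limit 270 → met
9. condition 'sells for on-premises consumption' holds; keg registration log present → met
Not met: 3, 5, 7

3, 5, 7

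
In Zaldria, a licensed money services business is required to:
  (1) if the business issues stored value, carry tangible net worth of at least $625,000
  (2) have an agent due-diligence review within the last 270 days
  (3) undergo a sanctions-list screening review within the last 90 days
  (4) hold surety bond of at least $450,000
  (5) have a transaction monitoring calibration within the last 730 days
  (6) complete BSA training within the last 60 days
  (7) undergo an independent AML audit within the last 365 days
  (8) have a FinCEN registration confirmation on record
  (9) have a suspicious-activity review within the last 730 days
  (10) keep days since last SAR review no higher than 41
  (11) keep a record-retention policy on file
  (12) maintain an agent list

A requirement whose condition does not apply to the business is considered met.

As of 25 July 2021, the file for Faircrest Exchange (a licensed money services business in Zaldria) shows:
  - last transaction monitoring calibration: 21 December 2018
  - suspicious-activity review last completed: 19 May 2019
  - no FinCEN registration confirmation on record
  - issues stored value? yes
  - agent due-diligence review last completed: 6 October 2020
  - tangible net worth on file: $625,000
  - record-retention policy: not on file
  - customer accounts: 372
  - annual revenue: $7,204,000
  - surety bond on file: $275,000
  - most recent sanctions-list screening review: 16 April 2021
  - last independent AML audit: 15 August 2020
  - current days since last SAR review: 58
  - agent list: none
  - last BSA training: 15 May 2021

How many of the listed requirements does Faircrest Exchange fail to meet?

10

1. condition 'issues stored value' holds; tangible net worth $625,000 ≥ $625,000 → met
2. agent due-diligence review 292 days ago vs limit 270 → not met
3. sanctions-list screening review 100 days ago vs limit 90 → not met
4. surety bond $275,000 < $450,000 → not met
5. transaction monitoring calibration 947 days ago vs limit 730 → not met
6. BSA training 71 days ago vs limit 60 → not met
7. independent AML audit 344 days ago vs limit 365 → met
8. FinCEN registration confirmation absent → not met
9. suspicious-activity review 798 days ago vs limit 730 → not met
10. days since last SAR review 58 > 41 → not met
11. record-retention policy absent → not met
12. agent list absent → not met
Not met: 10 of 12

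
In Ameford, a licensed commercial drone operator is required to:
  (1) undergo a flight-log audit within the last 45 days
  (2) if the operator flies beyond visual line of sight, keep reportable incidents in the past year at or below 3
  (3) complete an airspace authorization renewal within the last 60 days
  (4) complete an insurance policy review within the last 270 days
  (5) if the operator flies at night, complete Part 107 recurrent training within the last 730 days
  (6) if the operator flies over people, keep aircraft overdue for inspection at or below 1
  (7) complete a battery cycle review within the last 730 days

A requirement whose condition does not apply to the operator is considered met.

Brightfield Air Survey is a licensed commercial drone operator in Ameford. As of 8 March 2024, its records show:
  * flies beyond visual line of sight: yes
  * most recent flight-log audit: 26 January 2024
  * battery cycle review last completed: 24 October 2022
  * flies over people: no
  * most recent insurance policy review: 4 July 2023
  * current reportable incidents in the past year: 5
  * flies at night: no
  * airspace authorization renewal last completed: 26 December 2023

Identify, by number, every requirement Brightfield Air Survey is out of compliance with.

2, 3

1. flight-log audit 42 days ago vs limit 45 → met
2. condition 'flies beyond visual line of sight' holds; reportable incidents in the past year 5 > 3 → not met
3. airspace authorization renewal 73 days ago vs limit 60 → not met
4. insurance policy review 248 days ago vs limit 270 → met
5. condition 'flies at night' does not hold → requirement n/a → met
6. condition 'flies over people' does not hold → requirement n/a → met
7. battery cycle review 501 days ago vs limit 730 → met
Not met: 2, 3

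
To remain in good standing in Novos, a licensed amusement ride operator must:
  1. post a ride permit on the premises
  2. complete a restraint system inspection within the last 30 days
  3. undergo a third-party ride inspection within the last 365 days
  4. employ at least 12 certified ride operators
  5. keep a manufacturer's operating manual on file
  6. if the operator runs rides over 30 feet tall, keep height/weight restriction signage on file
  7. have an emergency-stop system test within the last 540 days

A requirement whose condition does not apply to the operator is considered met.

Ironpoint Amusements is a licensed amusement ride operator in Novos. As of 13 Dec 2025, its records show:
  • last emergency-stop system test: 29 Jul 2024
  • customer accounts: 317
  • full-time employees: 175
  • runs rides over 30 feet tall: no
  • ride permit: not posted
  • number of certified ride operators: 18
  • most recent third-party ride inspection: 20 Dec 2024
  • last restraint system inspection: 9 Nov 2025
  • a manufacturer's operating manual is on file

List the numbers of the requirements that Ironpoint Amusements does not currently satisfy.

1. ride permit absent → not met
2. restraint system inspection 34 days ago vs limit 30 → not met
3. third-party ride inspection 358 days ago vs limit 365 → met
4. certified ride operators 18 ≥ 12 → met
5. manufacturer's operating manual present → met
6. condition 'runs rides over 30 feet tall' does not hold → requirement n/a → met
7. emergency-stop system test 502 days ago vs limit 540 → met
Not met: 1, 2

1, 2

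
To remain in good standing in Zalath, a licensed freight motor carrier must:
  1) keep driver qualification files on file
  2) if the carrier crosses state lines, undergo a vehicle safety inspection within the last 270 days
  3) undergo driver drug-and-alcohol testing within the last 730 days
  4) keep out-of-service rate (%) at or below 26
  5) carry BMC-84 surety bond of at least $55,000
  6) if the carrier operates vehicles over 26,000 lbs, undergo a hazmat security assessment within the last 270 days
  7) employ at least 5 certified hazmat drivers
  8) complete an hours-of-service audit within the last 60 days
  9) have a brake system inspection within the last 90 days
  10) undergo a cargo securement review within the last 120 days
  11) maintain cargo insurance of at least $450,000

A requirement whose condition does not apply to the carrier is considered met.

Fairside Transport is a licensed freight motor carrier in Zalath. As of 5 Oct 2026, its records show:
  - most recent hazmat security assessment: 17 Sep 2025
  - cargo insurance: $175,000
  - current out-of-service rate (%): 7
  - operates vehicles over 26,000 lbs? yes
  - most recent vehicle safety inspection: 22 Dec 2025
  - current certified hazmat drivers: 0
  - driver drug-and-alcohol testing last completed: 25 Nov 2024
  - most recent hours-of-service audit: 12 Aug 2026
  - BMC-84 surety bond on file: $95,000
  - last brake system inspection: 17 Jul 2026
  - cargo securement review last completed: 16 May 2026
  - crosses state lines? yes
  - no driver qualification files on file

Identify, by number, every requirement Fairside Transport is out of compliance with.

1. driver qualification files absent → not met
2. condition 'crosses state lines' holds; vehicle safety inspection 287 days ago vs limit 270 → not met
3. driver drug-and-alcohol testing 679 days ago vs limit 730 → met
4. out-of-service rate (%) 7 ≤ 26 → met
5. BMC-84 surety bond $95,000 ≥ $55,000 → met
6. condition 'operates vehicles over 26,000 lbs' holds; hazmat security assessment 383 days ago vs limit 270 → not met
7. certified hazmat drivers 0 < 5 → not met
8. hours-of-service audit 54 days ago vs limit 60 → met
9. brake system inspection 80 days ago vs limit 90 → met
10. cargo securement review 142 days ago vs limit 120 → not met
11. cargo insurance $175,000 < $450,000 → not met
Not met: 1, 2, 6, 7, 10, 11

1, 2, 6, 7, 10, 11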